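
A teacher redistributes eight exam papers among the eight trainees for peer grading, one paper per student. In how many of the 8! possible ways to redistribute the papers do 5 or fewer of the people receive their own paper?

40291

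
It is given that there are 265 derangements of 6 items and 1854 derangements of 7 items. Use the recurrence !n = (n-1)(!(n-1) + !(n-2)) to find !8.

14833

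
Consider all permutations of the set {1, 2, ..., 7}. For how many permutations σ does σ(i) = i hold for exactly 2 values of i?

924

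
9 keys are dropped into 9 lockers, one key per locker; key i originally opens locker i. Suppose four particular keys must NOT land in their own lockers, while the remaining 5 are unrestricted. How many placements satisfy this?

Inclusion-exclusion on the 4 forbidden self-matches:
Σ_{j=0}^{4} (-1)^j C(4,j)(9-j)!
= C(4,0)·9! - C(4,1)·8! + C(4,2)·7! - C(4,3)·6! + C(4,4)·5!
= 362880 - 161280 + 30240 - 2880 + 120
= 229080

229080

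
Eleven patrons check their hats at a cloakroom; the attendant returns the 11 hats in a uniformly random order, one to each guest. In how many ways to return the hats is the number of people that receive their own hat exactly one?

14684571

Pick the single fixed position: C(11,1) = 11 ways.
The remaining 10 must be deranged: !10 = 1334961.
Total: 11 × 1334961 = 14684571.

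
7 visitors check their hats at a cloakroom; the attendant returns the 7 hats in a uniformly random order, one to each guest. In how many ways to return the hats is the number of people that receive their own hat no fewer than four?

# with exactly i fixed is C(7,i)·!(7-i); sum over i=4..7:
  i=4: C(7,4)·!3 = 35·2 = 70
  i=5: C(7,5)·!2 = 21·1 = 21
  i=6: C(7,6)·!1 = 7·0 = 0
  i=7: C(7,7)·!0 = 1·1 = 1
Total = 92.

92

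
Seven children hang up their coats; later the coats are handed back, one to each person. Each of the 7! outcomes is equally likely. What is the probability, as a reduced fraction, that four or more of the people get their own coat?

Favorable outcomes: Σ_{i≥4} C(7,i)·!(7-i) = 35·2 + 21·1 + 7·0 + 1·1 = 92.
Total outcomes: 7! = 5040.
Probability = 92/5040 = 23/1260.

23/1260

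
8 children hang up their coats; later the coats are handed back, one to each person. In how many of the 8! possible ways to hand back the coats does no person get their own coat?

14833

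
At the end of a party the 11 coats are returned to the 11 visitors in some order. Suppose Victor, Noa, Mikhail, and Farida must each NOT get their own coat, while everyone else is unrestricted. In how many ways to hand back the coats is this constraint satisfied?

27422640

Let A_j be the event that the j-th constrained one is fixed. By inclusion-exclusion over the 4 events:
Σ_{j=0}^{4} (-1)^j C(4,j)(11-j)!
= C(4,0)·11! - C(4,1)·10! + C(4,2)·9! - C(4,3)·8! + C(4,4)·7!
= 39916800 - 14515200 + 2177280 - 161280 + 5040
= 27422640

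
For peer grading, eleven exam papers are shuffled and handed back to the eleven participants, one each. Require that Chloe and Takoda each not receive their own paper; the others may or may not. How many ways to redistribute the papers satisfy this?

Let A_j be the event that the j-th constrained one is fixed. By inclusion-exclusion over the 2 events:
Σ_{j=0}^{2} (-1)^j C(2,j)(11-j)!
= C(2,0)·11! - C(2,1)·10! + C(2,2)·9!
= 39916800 - 7257600 + 362880
= 33022080

33022080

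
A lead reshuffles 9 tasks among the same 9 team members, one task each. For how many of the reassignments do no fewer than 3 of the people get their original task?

# with exactly i fixed is C(9,i)·!(9-i); sum over i=3..9:
  i=3: C(9,3)·!6 = 84·265 = 22260
  i=4: C(9,4)·!5 = 126·44 = 5544
  i=5: C(9,5)·!4 = 126·9 = 1134
  i=6: C(9,6)·!3 = 84·2 = 168
  i=7: C(9,7)·!2 = 36·1 = 36
  i=8: C(9,8)·!1 = 9·0 = 0
  i=9: C(9,9)·!0 = 1·1 = 1
Total = 29143.

29143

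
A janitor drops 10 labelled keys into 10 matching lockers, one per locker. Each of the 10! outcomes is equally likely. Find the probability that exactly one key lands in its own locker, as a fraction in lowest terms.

16687/45360

Favorable outcomes: C(10,1)·!9 = 10·133496 = 1334960.
Total outcomes: 10! = 3628800.
Probability = 1334960/3628800 = 16687/45360.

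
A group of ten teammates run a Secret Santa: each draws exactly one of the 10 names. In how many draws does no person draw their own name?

!10 is the nearest integer to 10!/e.
10! = 3628800, and 3628800/e ≈ 1334960.92, so !10 = 1334961.

1334961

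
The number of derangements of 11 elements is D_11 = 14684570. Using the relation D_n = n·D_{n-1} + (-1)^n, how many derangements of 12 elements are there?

D_12 = 12·14684570 + 1 = 176214841.

176214841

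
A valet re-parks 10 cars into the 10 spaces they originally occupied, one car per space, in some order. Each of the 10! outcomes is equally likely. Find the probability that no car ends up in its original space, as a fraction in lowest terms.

Favorable outcomes: !10 = 1334961.
Total outcomes: 10! = 3628800.
Probability = 1334961/3628800 = 16481/44800.

16481/44800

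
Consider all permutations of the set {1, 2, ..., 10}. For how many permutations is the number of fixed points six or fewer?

Sum C(10,i)·!(10-i) for i = 0..6:
  i=0: C(10,0)·!10 = 1·1334961 = 1334961
  i=1: C(10,1)·!9 = 10·133496 = 1334960
  i=2: C(10,2)·!8 = 45·14833 = 667485
  i=3: C(10,3)·!7 = 120·1854 = 222480
  i=4: C(10,4)·!6 = 210·265 = 55650
  i=5: C(10,5)·!5 = 252·44 = 11088
  i=6: C(10,6)·!4 = 210·9 = 1890
Total = 3628514.

3628514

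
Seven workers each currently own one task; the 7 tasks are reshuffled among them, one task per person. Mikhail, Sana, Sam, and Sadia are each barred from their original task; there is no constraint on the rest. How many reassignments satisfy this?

2790

Inclusion-exclusion on the 4 forbidden self-matches:
Σ_{j=0}^{4} (-1)^j C(4,j)(7-j)!
= C(4,0)·7! - C(4,1)·6! + C(4,2)·5! - C(4,3)·4! + C(4,4)·3!
= 5040 - 2880 + 720 - 96 + 6
= 2790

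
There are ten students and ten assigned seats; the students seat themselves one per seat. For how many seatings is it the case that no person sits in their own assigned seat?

Recurrence: !10 = 9·(!9 + !8).
!10 = 9·(133496 + 14833) = 9·148329 = 1334961

1334961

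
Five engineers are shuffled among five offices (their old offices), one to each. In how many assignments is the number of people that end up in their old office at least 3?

11

# with exactly i fixed is C(5,i)·!(5-i); sum over i=3..5:
  i=3: C(5,3)·!2 = 10·1 = 10
  i=4: C(5,4)·!1 = 5·0 = 0
  i=5: C(5,5)·!0 = 1·1 = 1
Total = 11.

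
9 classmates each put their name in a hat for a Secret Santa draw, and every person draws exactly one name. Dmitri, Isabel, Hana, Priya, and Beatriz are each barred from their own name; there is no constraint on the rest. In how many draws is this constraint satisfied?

205056

Inclusion-exclusion on the 5 forbidden self-matches:
Σ_{j=0}^{5} (-1)^j C(5,j)(9-j)!
= C(5,0)·9! - C(5,1)·8! + C(5,2)·7! - C(5,3)·6! + C(5,4)·5! - C(5,5)·4!
= 362880 - 201600 + 50400 - 7200 + 600 - 24
= 205056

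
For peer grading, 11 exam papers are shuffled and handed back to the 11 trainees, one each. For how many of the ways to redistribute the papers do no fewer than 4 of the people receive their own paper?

757934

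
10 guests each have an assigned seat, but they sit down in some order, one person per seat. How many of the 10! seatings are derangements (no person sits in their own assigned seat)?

1334961

!10 is the nearest integer to 10!/e.
10! = 3628800, and 3628800/e ≈ 1334960.92, so !10 = 1334961.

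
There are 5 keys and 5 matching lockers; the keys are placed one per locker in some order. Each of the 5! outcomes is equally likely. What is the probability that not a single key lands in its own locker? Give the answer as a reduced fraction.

Favorable outcomes: !5 = 44.
Total outcomes: 5! = 120.
Probability = 44/120 = 11/30.

11/30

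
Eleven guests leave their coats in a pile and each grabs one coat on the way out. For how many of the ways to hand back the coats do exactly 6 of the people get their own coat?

Choose which 6 of the 11 are fixed: C(11,6) = 462.
The remaining 5 must be deranged: !5 = 44.
Total: 462 × 44 = 20328.

20328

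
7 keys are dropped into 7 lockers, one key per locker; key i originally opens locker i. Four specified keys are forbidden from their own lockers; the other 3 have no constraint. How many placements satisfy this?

2790

Let A_j be the event that the j-th constrained one is fixed. By inclusion-exclusion over the 4 events:
Σ_{j=0}^{4} (-1)^j C(4,j)(7-j)!
= C(4,0)·7! - C(4,1)·6! + C(4,2)·5! - C(4,3)·4! + C(4,4)·3!
= 5040 - 2880 + 720 - 96 + 6
= 2790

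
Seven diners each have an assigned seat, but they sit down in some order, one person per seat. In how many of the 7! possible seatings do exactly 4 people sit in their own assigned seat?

Choose which 4 of the 7 are fixed: C(7,4) = 35.
The remaining 3 must be deranged: !3 = 2.
Total: 35 × 2 = 70.

70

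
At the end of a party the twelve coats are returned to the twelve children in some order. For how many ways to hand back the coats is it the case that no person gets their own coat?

Recurrence: !12 = 12·!11 + (-1)^12.
!12 = 12·14684570 + 1 = 176214841

176214841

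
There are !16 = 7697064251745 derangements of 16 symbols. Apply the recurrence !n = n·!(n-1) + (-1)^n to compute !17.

130850092279664

!17 = 17·7697064251745 - 1 = 130850092279664.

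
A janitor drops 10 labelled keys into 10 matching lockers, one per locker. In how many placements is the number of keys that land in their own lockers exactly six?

Pick the 6 fixed positions: C(10,6) = 210 ways.
The other 4 form a derangement: !4 = 9.
Total: 210 × 9 = 1890.

1890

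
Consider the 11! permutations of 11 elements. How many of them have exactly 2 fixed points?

Pick the 2 fixed positions: C(11,2) = 55 ways.
The other 9 form a derangement: !9 = 133496.
Total: 55 × 133496 = 7342280.

7342280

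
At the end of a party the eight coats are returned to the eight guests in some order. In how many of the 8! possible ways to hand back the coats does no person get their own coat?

By inclusion-exclusion, !8 = Σ (-1)^k · 8!/k! for k=0..8
= 8! - 8!/1! + 8!/2! - 8!/3! + 8!/4! - 8!/5! + 8!/6! - 8!/7! + 8!/8!
= 40320 - 40320 + 20160 - 6720 + 1680 - 336 + 56 - 8 + 1
= 14833

14833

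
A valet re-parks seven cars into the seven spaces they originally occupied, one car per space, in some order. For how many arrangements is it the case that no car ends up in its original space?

1854

Recurrence: !7 = 6·(!6 + !5).
!7 = 6·(265 + 44) = 6·309 = 1854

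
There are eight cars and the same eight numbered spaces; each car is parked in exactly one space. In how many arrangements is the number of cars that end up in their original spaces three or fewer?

39549

# with exactly i fixed is C(8,i)·!(8-i); sum over i=0..3:
  i=0: C(8,0)·!8 = 1·14833 = 14833
  i=1: C(8,1)·!7 = 8·1854 = 14832
  i=2: C(8,2)·!6 = 28·265 = 7420
  i=3: C(8,3)·!5 = 56·44 = 2464
Total = 39549.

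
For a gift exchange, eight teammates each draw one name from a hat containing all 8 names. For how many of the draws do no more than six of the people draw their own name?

40319

Sum C(8,i)·!(8-i) for i = 0..6:
  i=0: C(8,0)·!8 = 1·14833 = 14833
  i=1: C(8,1)·!7 = 8·1854 = 14832
  i=2: C(8,2)·!6 = 28·265 = 7420
  i=3: C(8,3)·!5 = 56·44 = 2464
  i=4: C(8,4)·!4 = 70·9 = 630
  i=5: C(8,5)·!3 = 56·2 = 112
  i=6: C(8,6)·!2 = 28·1 = 28
Total = 40319.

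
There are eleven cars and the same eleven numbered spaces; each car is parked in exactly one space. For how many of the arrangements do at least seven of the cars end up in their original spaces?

# with exactly i fixed is C(11,i)·!(11-i); sum over i=7..11:
  i=7: C(11,7)·!4 = 330·9 = 2970
  i=8: C(11,8)·!3 = 165·2 = 330
  i=9: C(11,9)·!2 = 55·1 = 55
  i=10: C(11,10)·!1 = 11·0 = 0
  i=11: C(11,11)·!0 = 1·1 = 1
Total = 3356.

3356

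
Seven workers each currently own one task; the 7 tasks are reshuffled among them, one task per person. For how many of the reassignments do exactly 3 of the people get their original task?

Choose which 3 of the 7 are fixed: C(7,3) = 35.
The other 4 form a derangement: !4 = 9.
Total: 35 × 9 = 315.

315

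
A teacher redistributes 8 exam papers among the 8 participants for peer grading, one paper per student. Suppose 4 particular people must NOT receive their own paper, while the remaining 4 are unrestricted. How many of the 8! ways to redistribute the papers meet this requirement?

Let A_j be the event that the j-th constrained one is fixed. By inclusion-exclusion over the 4 events:
Σ_{j=0}^{4} (-1)^j C(4,j)(8-j)!
= C(4,0)·8! - C(4,1)·7! + C(4,2)·6! - C(4,3)·5! + C(4,4)·4!
= 40320 - 20160 + 4320 - 480 + 24
= 24024

24024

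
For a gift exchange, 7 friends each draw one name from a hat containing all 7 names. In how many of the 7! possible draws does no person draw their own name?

!7 = 7! · Σ_{k=0}^{7} (-1)^k/k!
= 7! - 7!/1! + 7!/2! - 7!/3! + 7!/4! - 7!/5! + 7!/6! - 7!/7!
= 5040 - 5040 + 2520 - 840 + 210 - 42 + 7 - 1
= 1854

1854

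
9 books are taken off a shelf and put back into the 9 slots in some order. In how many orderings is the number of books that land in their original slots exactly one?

Pick the single fixed position: C(9,1) = 9 ways.
The other 8 form a derangement: !8 = 14833.
Total: 9 × 14833 = 133497.

133497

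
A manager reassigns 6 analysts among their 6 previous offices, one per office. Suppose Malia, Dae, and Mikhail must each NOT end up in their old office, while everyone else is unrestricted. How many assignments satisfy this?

426

Inclusion-exclusion on the 3 forbidden self-matches:
Σ_{j=0}^{3} (-1)^j C(3,j)(6-j)!
= C(3,0)·6! - C(3,1)·5! + C(3,2)·4! - C(3,3)·3!
= 720 - 360 + 72 - 6
= 426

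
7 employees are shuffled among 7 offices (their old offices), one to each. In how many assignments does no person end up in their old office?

1854

The number of derangements of 7 is !7 = Σ_{k=0}^{7} (-1)^k·7!/k!
= 7! - 7!/1! + 7!/2! - 7!/3! + 7!/4! - 7!/5! + 7!/6! - 7!/7!
= 5040 - 5040 + 2520 - 840 + 210 - 42 + 7 - 1
= 1854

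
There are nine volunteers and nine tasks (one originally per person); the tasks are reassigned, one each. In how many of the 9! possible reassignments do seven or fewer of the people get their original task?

362879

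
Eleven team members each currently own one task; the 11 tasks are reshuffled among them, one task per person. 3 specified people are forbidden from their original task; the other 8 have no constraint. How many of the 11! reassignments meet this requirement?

Inclusion-exclusion on the 3 forbidden self-matches:
Σ_{j=0}^{3} (-1)^j C(3,j)(11-j)!
= C(3,0)·11! - C(3,1)·10! + C(3,2)·9! - C(3,3)·8!
= 39916800 - 10886400 + 1088640 - 40320
= 30078720

30078720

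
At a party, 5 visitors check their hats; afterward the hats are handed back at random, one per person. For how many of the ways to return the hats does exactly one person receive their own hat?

45

Choose which one of the 5 is fixed: C(5,1) = 5.
The remaining 4 must be deranged: !4 = 9.
Total: 5 × 9 = 45.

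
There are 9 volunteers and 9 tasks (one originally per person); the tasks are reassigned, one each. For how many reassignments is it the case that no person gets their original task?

By inclusion-exclusion, !9 = Σ (-1)^k · 9!/k! for k=0..9
= 9! - 9!/1! + 9!/2! - 9!/3! + 9!/4! - 9!/5! + 9!/6! - 9!/7! + 9!/8! - 9!/9!
= 362880 - 362880 + 181440 - 60480 + 15120 - 3024 + 504 - 72 + 9 - 1
= 133496

133496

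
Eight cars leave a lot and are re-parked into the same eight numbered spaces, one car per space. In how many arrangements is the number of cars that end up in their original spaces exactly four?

630

Pick the 4 fixed positions: C(8,4) = 70 ways.
The remaining 4 must be deranged: !4 = 9.
Total: 70 × 9 = 630.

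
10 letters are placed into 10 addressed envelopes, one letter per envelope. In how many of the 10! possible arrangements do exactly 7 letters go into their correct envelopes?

240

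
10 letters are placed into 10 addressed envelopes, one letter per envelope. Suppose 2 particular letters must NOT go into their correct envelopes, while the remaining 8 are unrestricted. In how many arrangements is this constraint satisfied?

Let A_j be the event that the j-th constrained one is fixed. By inclusion-exclusion over the 2 events:
Σ_{j=0}^{2} (-1)^j C(2,j)(10-j)!
= C(2,0)·10! - C(2,1)·9! + C(2,2)·8!
= 3628800 - 725760 + 40320
= 2943360

2943360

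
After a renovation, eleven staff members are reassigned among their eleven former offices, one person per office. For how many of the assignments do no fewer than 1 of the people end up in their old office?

# with exactly i fixed is C(11,i)·!(11-i); sum over i=1..11:
  i=1: C(11,1)·!10 = 11·1334961 = 14684571
  i=2: C(11,2)·!9 = 55·133496 = 7342280
  i=3: C(11,3)·!8 = 165·14833 = 2447445
  i=4: C(11,4)·!7 = 330·1854 = 611820
  i=5: C(11,5)·!6 = 462·265 = 122430
  i=6: C(11,6)·!5 = 462·44 = 20328
  i=7: C(11,7)·!4 = 330·9 = 2970
  i=8: C(11,8)·!3 = 165·2 = 330
  i=9: C(11,9)·!2 = 55·1 = 55
  i=10: C(11,10)·!1 = 11·0 = 0
  i=11: C(11,11)·!0 = 1·1 = 1
Total = 25232230.

25232230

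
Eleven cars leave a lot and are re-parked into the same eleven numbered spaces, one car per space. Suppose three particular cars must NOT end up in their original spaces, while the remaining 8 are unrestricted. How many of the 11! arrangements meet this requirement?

30078720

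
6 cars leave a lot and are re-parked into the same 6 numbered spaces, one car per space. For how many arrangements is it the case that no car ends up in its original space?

265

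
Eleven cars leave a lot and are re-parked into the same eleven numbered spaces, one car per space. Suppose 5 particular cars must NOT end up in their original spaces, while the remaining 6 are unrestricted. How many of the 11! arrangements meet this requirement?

Let A_j be the event that the j-th constrained one is fixed. By inclusion-exclusion over the 5 events:
Σ_{j=0}^{5} (-1)^j C(5,j)(11-j)!
= C(5,0)·11! - C(5,1)·10! + C(5,2)·9! - C(5,3)·8! + C(5,4)·7! - C(5,5)·6!
= 39916800 - 18144000 + 3628800 - 403200 + 25200 - 720
= 25022880

25022880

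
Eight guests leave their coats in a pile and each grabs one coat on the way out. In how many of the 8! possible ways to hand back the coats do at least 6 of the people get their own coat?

29

Sum C(8,i)·!(8-i) for i = 6..8:
  i=6: C(8,6)·!2 = 28·1 = 28
  i=7: C(8,7)·!1 = 8·0 = 0
  i=8: C(8,8)·!0 = 1·1 = 1
Total = 29.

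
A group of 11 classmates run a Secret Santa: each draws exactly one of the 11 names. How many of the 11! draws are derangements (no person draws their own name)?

Use !n = n·!(n-1) + (-1)^n.
!11 = 11·1334961 - 1 = 14684570

14684570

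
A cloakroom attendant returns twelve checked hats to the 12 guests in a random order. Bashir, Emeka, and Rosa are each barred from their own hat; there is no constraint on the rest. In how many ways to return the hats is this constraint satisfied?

Inclusion-exclusion on the 3 forbidden self-matches:
Σ_{j=0}^{3} (-1)^j C(3,j)(12-j)!
= C(3,0)·12! - C(3,1)·11! + C(3,2)·10! - C(3,3)·9!
= 479001600 - 119750400 + 10886400 - 362880
= 369774720

369774720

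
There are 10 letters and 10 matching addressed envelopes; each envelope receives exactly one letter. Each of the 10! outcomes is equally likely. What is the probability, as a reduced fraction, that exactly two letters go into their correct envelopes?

Favorable outcomes: C(10,2)·!8 = 45·14833 = 667485.
Total outcomes: 10! = 3628800.
Probability = 667485/3628800 = 2119/11520.

2119/11520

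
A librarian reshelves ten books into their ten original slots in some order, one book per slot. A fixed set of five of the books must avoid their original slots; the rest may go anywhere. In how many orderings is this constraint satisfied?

Inclusion-exclusion on the 5 forbidden self-matches:
Σ_{j=0}^{5} (-1)^j C(5,j)(10-j)!
= C(5,0)·10! - C(5,1)·9! + C(5,2)·8! - C(5,3)·7! + C(5,4)·6! - C(5,5)·5!
= 3628800 - 1814400 + 403200 - 50400 + 3600 - 120
= 2170680

2170680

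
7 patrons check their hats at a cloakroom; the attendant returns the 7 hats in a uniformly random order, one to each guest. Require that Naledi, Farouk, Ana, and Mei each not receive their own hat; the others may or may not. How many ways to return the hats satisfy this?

Let A_j be the event that the j-th constrained one is fixed. By inclusion-exclusion over the 4 events:
Σ_{j=0}^{4} (-1)^j C(4,j)(7-j)!
= C(4,0)·7! - C(4,1)·6! + C(4,2)·5! - C(4,3)·4! + C(4,4)·3!
= 5040 - 2880 + 720 - 96 + 6
= 2790

2790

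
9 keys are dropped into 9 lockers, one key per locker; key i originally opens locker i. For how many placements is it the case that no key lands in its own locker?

By inclusion-exclusion, !9 = Σ (-1)^k · 9!/k! for k=0..9
= 9! - 9!/1! + 9!/2! - 9!/3! + 9!/4! - 9!/5! + 9!/6! - 9!/7! + 9!/8! - 9!/9!
= 362880 - 362880 + 181440 - 60480 + 15120 - 3024 + 504 - 72 + 9 - 1
= 133496

133496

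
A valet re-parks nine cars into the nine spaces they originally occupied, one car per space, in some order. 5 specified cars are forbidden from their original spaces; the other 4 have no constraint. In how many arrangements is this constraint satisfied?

Let A_j be the event that the j-th constrained one is fixed. By inclusion-exclusion over the 5 events:
Σ_{j=0}^{5} (-1)^j C(5,j)(9-j)!
= C(5,0)·9! - C(5,1)·8! + C(5,2)·7! - C(5,3)·6! + C(5,4)·5! - C(5,5)·4!
= 362880 - 201600 + 50400 - 7200 + 600 - 24
= 205056

205056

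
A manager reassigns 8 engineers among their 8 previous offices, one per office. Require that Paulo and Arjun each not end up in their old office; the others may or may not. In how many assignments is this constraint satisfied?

30960

Inclusion-exclusion on the 2 forbidden self-matches:
Σ_{j=0}^{2} (-1)^j C(2,j)(8-j)!
= C(2,0)·8! - C(2,1)·7! + C(2,2)·6!
= 40320 - 10080 + 720
= 30960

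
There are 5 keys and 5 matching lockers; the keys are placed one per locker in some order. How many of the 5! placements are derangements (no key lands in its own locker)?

By inclusion-exclusion, !5 = Σ (-1)^k · 5!/k! for k=0..5
= 5! - 5!/1! + 5!/2! - 5!/3! + 5!/4! - 5!/5!
= 120 - 120 + 60 - 20 + 5 - 1
= 44

44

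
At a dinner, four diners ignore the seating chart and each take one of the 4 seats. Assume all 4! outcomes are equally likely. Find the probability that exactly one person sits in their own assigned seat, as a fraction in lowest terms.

1/3

Favorable outcomes: C(4,1)·!3 = 4·2 = 8.
Total outcomes: 4! = 24.
Probability = 8/24 = 1/3.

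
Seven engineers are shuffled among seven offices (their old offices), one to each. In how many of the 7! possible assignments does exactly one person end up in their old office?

1855

Pick the single fixed position: C(7,1) = 7 ways.
The remaining 6 must be deranged: !6 = 265.
Total: 7 × 265 = 1855.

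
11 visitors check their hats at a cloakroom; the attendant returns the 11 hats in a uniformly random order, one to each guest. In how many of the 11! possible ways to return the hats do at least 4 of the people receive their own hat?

# with exactly i fixed is C(11,i)·!(11-i); sum over i=4..11:
  i=4: C(11,4)·!7 = 330·1854 = 611820
  i=5: C(11,5)·!6 = 462·265 = 122430
  i=6: C(11,6)·!5 = 462·44 = 20328
  i=7: C(11,7)·!4 = 330·9 = 2970
  i=8: C(11,8)·!3 = 165·2 = 330
  i=9: C(11,9)·!2 = 55·1 = 55
  i=10: C(11,10)·!1 = 11·0 = 0
  i=11: C(11,11)·!0 = 1·1 = 1
Total = 757934.

757934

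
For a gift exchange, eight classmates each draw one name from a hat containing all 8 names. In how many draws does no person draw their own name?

14833

!8 is the nearest integer to 8!/e.
8! = 40320, and 40320/e ≈ 14832.90, so !8 = 14833.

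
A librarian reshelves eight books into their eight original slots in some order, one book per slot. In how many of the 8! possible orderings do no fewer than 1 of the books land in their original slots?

25487

Sum C(8,i)·!(8-i) for i = 1..8:
  i=1: C(8,1)·!7 = 8·1854 = 14832
  i=2: C(8,2)·!6 = 28·265 = 7420
  i=3: C(8,3)·!5 = 56·44 = 2464
  i=4: C(8,4)·!4 = 70·9 = 630
  i=5: C(8,5)·!3 = 56·2 = 112
  i=6: C(8,6)·!2 = 28·1 = 28
  i=7: C(8,7)·!1 = 8·0 = 0
  i=8: C(8,8)·!0 = 1·1 = 1
Total = 25487.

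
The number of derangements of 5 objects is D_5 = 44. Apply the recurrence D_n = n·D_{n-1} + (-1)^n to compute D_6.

D_6 = 6·44 + 1 = 265.

265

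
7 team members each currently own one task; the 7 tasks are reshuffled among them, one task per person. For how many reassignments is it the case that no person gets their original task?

Recurrence: !7 = 7·!6 + (-1)^7.
!7 = 7·265 - 1 = 1854

1854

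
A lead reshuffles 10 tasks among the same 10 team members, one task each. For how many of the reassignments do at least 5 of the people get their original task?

# with exactly i fixed is C(10,i)·!(10-i); sum over i=5..10:
  i=5: C(10,5)·!5 = 252·44 = 11088
  i=6: C(10,6)·!4 = 210·9 = 1890
  i=7: C(10,7)·!3 = 120·2 = 240
  i=8: C(10,8)·!2 = 45·1 = 45
  i=9: C(10,9)·!1 = 10·0 = 0
  i=10: C(10,10)·!0 = 1·1 = 1
Total = 13264.

13264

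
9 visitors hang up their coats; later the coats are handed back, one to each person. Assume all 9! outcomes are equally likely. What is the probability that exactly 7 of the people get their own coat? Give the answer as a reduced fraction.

1/10080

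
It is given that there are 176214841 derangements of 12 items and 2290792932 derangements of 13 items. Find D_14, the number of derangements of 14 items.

D_14 = (14-1)·(D_13 + D_12) = 13·(2290792932 + 176214841) = 13·2467007773 = 32071101049.

32071101049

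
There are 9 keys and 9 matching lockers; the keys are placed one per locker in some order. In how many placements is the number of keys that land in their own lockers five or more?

1339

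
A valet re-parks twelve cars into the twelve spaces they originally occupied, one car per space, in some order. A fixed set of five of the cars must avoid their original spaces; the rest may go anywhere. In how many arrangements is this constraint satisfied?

Inclusion-exclusion on the 5 forbidden self-matches:
Σ_{j=0}^{5} (-1)^j C(5,j)(12-j)!
= C(5,0)·12! - C(5,1)·11! + C(5,2)·10! - C(5,3)·9! + C(5,4)·8! - C(5,5)·7!
= 479001600 - 199584000 + 36288000 - 3628800 + 201600 - 5040
= 312273360

312273360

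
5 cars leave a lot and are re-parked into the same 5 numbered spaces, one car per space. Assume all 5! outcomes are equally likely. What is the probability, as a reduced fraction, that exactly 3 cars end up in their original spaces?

1/12

Favorable outcomes: C(5,3)·!2 = 10·1 = 10.
Total outcomes: 5! = 120.
Probability = 10/120 = 1/12.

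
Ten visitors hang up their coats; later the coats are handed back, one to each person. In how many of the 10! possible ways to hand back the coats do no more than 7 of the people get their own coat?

3628754

# with exactly i fixed is C(10,i)·!(10-i); sum over i=0..7:
  i=0: C(10,0)·!10 = 1·1334961 = 1334961
  i=1: C(10,1)·!9 = 10·133496 = 1334960
  i=2: C(10,2)·!8 = 45·14833 = 667485
  i=3: C(10,3)·!7 = 120·1854 = 222480
  i=4: C(10,4)·!6 = 210·265 = 55650
  i=5: C(10,5)·!5 = 252·44 = 11088
  i=6: C(10,6)·!4 = 210·9 = 1890
  i=7: C(10,7)·!3 = 120·2 = 240
Total = 3628754.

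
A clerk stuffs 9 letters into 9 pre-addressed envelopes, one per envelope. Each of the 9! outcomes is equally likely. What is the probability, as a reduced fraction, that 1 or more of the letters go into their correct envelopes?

28673/45360

Favorable outcomes: Σ_{i≥1} C(9,i)·!(9-i) = 9·14833 + 36·1854 + 84·265 + 126·44 + 126·9 + 84·2 + 36·1 + 9·0 + 1·1 = 229384.
Total outcomes: 9! = 362880.
Probability = 229384/362880 = 28673/45360.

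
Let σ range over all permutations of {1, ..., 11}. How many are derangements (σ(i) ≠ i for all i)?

14684570

!11 is the nearest integer to 11!/e.
11! = 39916800, and 39916800/e ≈ 14684570.08, so !11 = 14684570.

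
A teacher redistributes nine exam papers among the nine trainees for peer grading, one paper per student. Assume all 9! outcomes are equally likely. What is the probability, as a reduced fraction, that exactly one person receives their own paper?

Favorable outcomes: C(9,1)·!8 = 9·14833 = 133497.
Total outcomes: 9! = 362880.
Probability = 133497/362880 = 2119/5760.

2119/5760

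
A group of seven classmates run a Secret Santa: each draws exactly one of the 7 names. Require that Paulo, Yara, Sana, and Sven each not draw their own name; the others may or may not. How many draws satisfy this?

2790

Inclusion-exclusion on the 4 forbidden self-matches:
Σ_{j=0}^{4} (-1)^j C(4,j)(7-j)!
= C(4,0)·7! - C(4,1)·6! + C(4,2)·5! - C(4,3)·4! + C(4,4)·3!
= 5040 - 2880 + 720 - 96 + 6
= 2790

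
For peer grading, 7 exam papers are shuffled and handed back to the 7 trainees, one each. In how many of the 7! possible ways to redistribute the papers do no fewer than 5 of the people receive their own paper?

22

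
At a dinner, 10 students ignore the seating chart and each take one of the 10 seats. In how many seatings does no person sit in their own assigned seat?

!10 is the nearest integer to 10!/e.
10! = 3628800, and 3628800/e ≈ 1334960.92, so !10 = 1334961.

1334961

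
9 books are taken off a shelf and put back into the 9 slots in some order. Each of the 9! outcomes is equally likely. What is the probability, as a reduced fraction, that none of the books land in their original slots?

16687/45360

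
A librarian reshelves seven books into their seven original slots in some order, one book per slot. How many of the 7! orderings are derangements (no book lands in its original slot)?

Recurrence: !7 = 6·(!6 + !5).
!7 = 6·(265 + 44) = 6·309 = 1854

1854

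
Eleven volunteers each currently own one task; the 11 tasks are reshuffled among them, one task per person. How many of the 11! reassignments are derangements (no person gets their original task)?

Use !n = n·!(n-1) + (-1)^n.
!11 = 11·1334961 - 1 = 14684570

14684570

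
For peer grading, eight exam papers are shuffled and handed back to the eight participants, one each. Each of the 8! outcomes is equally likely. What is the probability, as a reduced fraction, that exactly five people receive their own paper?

Favorable outcomes: C(8,5)·!3 = 56·2 = 112.
Total outcomes: 8! = 40320.
Probability = 112/40320 = 1/360.

1/360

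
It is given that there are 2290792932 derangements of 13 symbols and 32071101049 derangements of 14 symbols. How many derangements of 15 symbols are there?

481066515734

!15 = (15-1)·(!14 + !13) = 14·(32071101049 + 2290792932) = 14·34361893981 = 481066515734.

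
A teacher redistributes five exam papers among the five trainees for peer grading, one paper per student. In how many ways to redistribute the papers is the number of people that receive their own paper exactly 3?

10

Choose which 3 of the 5 are fixed: C(5,3) = 10.
The remaining 2 must be deranged: !2 = 1.
Total: 10 × 1 = 10.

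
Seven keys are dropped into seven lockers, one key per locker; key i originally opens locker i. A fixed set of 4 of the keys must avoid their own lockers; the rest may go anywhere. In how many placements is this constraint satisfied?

Inclusion-exclusion on the 4 forbidden self-matches:
Σ_{j=0}^{4} (-1)^j C(4,j)(7-j)!
= C(4,0)·7! - C(4,1)·6! + C(4,2)·5! - C(4,3)·4! + C(4,4)·3!
= 5040 - 2880 + 720 - 96 + 6
= 2790

2790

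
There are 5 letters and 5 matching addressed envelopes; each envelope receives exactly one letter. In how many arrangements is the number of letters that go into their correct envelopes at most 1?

89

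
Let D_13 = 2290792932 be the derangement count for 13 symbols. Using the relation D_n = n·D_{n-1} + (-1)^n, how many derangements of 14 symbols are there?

32071101049

D_14 = 14·2290792932 + 1 = 32071101049.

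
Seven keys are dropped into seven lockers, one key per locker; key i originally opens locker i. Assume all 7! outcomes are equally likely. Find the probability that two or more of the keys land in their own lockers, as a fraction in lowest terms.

1331/5040

Favorable outcomes: Σ_{i≥2} C(7,i)·!(7-i) = 21·44 + 35·9 + 35·2 + 21·1 + 7·0 + 1·1 = 1331.
Total outcomes: 7! = 5040.
Probability = 1331/5040 = 1331/5040.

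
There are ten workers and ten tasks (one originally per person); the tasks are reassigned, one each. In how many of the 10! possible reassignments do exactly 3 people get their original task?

222480

Choose which 3 of the 10 are fixed: C(10,3) = 120.
The other 7 form a derangement: !7 = 1854.
Total: 120 × 1854 = 222480.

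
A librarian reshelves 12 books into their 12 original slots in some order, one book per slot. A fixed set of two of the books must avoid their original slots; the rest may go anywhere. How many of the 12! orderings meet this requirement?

402796800

Let A_j be the event that the j-th constrained one is fixed. By inclusion-exclusion over the 2 events:
Σ_{j=0}^{2} (-1)^j C(2,j)(12-j)!
= C(2,0)·12! - C(2,1)·11! + C(2,2)·10!
= 479001600 - 79833600 + 3628800
= 402796800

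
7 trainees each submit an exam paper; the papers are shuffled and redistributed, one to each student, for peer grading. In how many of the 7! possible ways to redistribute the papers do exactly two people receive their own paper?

924

Choose which 2 of the 7 are fixed: C(7,2) = 21.
The remaining 5 must be deranged: !5 = 44.
Total: 21 × 44 = 924.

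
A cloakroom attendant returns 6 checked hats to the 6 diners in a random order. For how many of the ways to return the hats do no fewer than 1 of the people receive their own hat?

# with exactly i fixed is C(6,i)·!(6-i); sum over i=1..6:
  i=1: C(6,1)·!5 = 6·44 = 264
  i=2: C(6,2)·!4 = 15·9 = 135
  i=3: C(6,3)·!3 = 20·2 = 40
  i=4: C(6,4)·!2 = 15·1 = 15
  i=5: C(6,5)·!1 = 6·0 = 0
  i=6: C(6,6)·!0 = 1·1 = 1
Total = 455.

455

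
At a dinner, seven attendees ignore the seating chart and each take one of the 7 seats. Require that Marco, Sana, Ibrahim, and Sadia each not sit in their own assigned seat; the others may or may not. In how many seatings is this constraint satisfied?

2790

Inclusion-exclusion on the 4 forbidden self-matches:
Σ_{j=0}^{4} (-1)^j C(4,j)(7-j)!
= C(4,0)·7! - C(4,1)·6! + C(4,2)·5! - C(4,3)·4! + C(4,4)·3!
= 5040 - 2880 + 720 - 96 + 6
= 2790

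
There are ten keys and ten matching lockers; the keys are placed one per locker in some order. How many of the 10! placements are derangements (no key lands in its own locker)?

Recurrence: !10 = 9·(!9 + !8).
!10 = 9·(133496 + 14833) = 9·148329 = 1334961

1334961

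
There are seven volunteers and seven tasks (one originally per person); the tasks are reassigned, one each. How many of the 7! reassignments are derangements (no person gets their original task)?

1854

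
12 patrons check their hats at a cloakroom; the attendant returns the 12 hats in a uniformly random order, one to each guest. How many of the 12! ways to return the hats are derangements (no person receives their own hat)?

176214841

Use !n = n·!(n-1) + (-1)^n.
!12 = 12·14684570 + 1 = 176214841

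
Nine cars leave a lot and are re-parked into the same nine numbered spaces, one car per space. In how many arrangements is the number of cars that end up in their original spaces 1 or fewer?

266993

# with exactly i fixed is C(9,i)·!(9-i); sum over i=0..1:
  i=0: C(9,0)·!9 = 1·133496 = 133496
  i=1: C(9,1)·!8 = 9·14833 = 133497
Total = 266993.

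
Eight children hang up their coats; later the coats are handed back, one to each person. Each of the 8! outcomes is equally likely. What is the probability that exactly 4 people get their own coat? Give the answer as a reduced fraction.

Favorable outcomes: C(8,4)·!4 = 70·9 = 630.
Total outcomes: 8! = 40320.
Probability = 630/40320 = 1/64.

1/64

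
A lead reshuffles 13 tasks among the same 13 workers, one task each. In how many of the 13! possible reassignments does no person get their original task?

2290792932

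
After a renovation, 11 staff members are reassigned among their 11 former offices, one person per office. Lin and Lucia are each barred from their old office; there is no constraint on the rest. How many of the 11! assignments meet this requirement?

33022080

Let A_j be the event that the j-th constrained one is fixed. By inclusion-exclusion over the 2 events:
Σ_{j=0}^{2} (-1)^j C(2,j)(11-j)!
= C(2,0)·11! - C(2,1)·10! + C(2,2)·9!
= 39916800 - 7257600 + 362880
= 33022080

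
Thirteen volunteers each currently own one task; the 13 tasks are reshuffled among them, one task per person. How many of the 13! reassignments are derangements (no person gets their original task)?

Recurrence: !13 = 13·!12 + (-1)^13.
!13 = 13·176214841 - 1 = 2290792932

2290792932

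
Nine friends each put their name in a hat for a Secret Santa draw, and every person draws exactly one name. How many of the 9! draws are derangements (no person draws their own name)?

!9 is the nearest integer to 9!/e.
9! = 362880, and 362880/e ≈ 133496.09, so !9 = 133496.

133496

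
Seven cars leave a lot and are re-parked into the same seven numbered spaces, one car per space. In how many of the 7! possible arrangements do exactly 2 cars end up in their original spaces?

924

Pick the 2 fixed positions: C(7,2) = 21 ways.
The other 5 form a derangement: !5 = 44.
Total: 21 × 44 = 924.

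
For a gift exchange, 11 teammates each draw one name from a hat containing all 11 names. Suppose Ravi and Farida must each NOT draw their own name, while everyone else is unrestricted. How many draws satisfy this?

33022080

Let A_j be the event that the j-th constrained one is fixed. By inclusion-exclusion over the 2 events:
Σ_{j=0}^{2} (-1)^j C(2,j)(11-j)!
= C(2,0)·11! - C(2,1)·10! + C(2,2)·9!
= 39916800 - 7257600 + 362880
= 33022080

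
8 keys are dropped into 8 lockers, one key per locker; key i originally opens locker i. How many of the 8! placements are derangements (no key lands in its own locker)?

The number of derangements of 8 is !8 = Σ_{k=0}^{8} (-1)^k·8!/k!
= 8! - 8!/1! + 8!/2! - 8!/3! + 8!/4! - 8!/5! + 8!/6! - 8!/7! + 8!/8!
= 40320 - 40320 + 20160 - 6720 + 1680 - 336 + 56 - 8 + 1
= 14833

14833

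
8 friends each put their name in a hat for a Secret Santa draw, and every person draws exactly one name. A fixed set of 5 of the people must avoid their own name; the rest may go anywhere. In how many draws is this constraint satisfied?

21234

Inclusion-exclusion on the 5 forbidden self-matches:
Σ_{j=0}^{5} (-1)^j C(5,j)(8-j)!
= C(5,0)·8! - C(5,1)·7! + C(5,2)·6! - C(5,3)·5! + C(5,4)·4! - C(5,5)·3!
= 40320 - 25200 + 7200 - 1200 + 120 - 6
= 21234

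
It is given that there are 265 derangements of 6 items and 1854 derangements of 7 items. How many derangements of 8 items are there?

14833

D_8 = (8-1)·(D_7 + D_6) = 7·(1854 + 265) = 7·2119 = 14833.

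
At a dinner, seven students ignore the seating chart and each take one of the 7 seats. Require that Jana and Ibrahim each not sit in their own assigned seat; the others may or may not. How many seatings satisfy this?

3720

Inclusion-exclusion on the 2 forbidden self-matches:
Σ_{j=0}^{2} (-1)^j C(2,j)(7-j)!
= C(2,0)·7! - C(2,1)·6! + C(2,2)·5!
= 5040 - 1440 + 120
= 3720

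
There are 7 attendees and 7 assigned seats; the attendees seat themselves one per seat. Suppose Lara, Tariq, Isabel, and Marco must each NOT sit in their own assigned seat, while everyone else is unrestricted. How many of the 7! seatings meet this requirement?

2790

Let A_j be the event that the j-th constrained one is fixed. By inclusion-exclusion over the 4 events:
Σ_{j=0}^{4} (-1)^j C(4,j)(7-j)!
= C(4,0)·7! - C(4,1)·6! + C(4,2)·5! - C(4,3)·4! + C(4,4)·3!
= 5040 - 2880 + 720 - 96 + 6
= 2790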